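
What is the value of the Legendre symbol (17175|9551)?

-1

(17175|9551)
  = (7624|9551)    [17175 ≡ 7624 mod 9551]
  = (953|9551)    [9551 ≡ 7 mod 8 ⇒ (2|9551)^3 = +1]
  = (9551|953)    [QR: 953 ≡ 1 mod 4, sign kept]
  = (21|953)    [9551 ≡ 21 mod 953]
  = (953|21)    [QR: 21 ≡ 1 mod 4, sign kept]
  = (8|21)    [953 ≡ 8 mod 21]
  = -(1|21)    [21 ≡ 5 mod 8 ⇒ (2|21)^3 = -1]
  = -1    [(1|21) = 1]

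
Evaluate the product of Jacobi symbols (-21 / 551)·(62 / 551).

By multiplicativity, (-21·62 / 551) = (-21 / 551)·(62 / 551).
First factor (-21 / 551):
Reduce the numerator: -21 ≡ 530 (mod 551), so (-21 / 551) = (530 / 551).
Factor out 2: 530 = 2·265. Since 551 ≡ 7 (mod 8), (2 / 551) = +1. Now have (265 / 551).
265 ≡ 1 (mod 4), so quadratic reciprocity gives (265 / 551) = (551 / 265). Reduce: 551 ≡ 21 (mod 265). Now have (21 / 265).
21 ≡ 1 (mod 4), so quadratic reciprocity gives (21 / 265) = (265 / 21). Reduce: 265 ≡ 13 (mod 21). Now have (13 / 21).
13 ≡ 1 (mod 4), so quadratic reciprocity gives (13 / 21) = (21 / 13). Reduce: 21 ≡ 8 (mod 13). Now have (8 / 13).
Factor out 2: 8 = 2^3. Since 13 ≡ 5 (mod 8), (2 / 13) = -1, and (2 / 13)^3 = -1. Now have -(1 / 13).
(1 / 13) = 1. Collecting the sign factors: -1.
Second factor (62 / 551):
Factor out 2: 62 = 2·31. Since 551 ≡ 7 (mod 8), (2 / 551) = +1. Now have (31 / 551).
Both 31 ≡ 3 and 551 ≡ 3 (mod 4), so reciprocity gives (31 / 551) = -(551 / 31). Reduce: 551 ≡ 24 (mod 31). Now have -(24 / 31).
Factor out 2: 24 = 2^3·3. Since 31 ≡ 7 (mod 8), (2 / 31) = +1, and (2 / 31)^3 = +1. Now have -(3 / 31).
Both 3 ≡ 3 and 31 ≡ 3 (mod 4), so reciprocity gives (3 / 31) = -(31 / 3). Reduce: 31 ≡ 1 (mod 3). Now have (1 / 3).
(1 / 3) = 1. Collecting the sign factors: 1.
Product: (-1)·(1) = -1.

-1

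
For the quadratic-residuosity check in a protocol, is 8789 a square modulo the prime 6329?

Reduce the numerator: 8789 ≡ 2460 (mod 6329), so (8789/6329) = (2460/6329).
Factor out 2: 2460 = 2^2·615. Since 6329 ≡ 1 (mod 8), (2/6329) = +1, and (2/6329)^2 = +1. Now have (615/6329).
6329 ≡ 1 (mod 4), so quadratic reciprocity gives (615/6329) = (6329/615). Reduce: 6329 ≡ 179 (mod 615). Now have (179/615).
Both 179 ≡ 3 and 615 ≡ 3 (mod 4), so reciprocity gives (179/615) = -(615/179). Reduce: 615 ≡ 78 (mod 179). Now have -(78/179).
Factor out 2: 78 = 2·39. Since 179 ≡ 3 (mod 8), (2/179) = -1. Now have (39/179).
Both 39 ≡ 3 and 179 ≡ 3 (mod 4), so reciprocity gives (39/179) = -(179/39). Reduce: 179 ≡ 23 (mod 39). Now have -(23/39).
Both 23 ≡ 3 and 39 ≡ 3 (mod 4), so reciprocity gives (23/39) = -(39/23). Reduce: 39 ≡ 16 (mod 23). Now have (16/23).
Factor out 2: 16 = 2^4. Since 23 ≡ 7 (mod 8), (2/23) = +1, and (2/23)^4 = +1. Now have (1/23).
(1/23) = 1. Collecting the sign factors: 1.
The Legendre symbol is 1, so x^2 ≡ 8789 (mod 6329) has solution.

yes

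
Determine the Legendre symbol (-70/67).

1

Reduce the numerator: -70 ≡ 64 (mod 67), so (-70/67) = (64/67).
Factor out 2: 64 = 2^6. Since 67 ≡ 3 (mod 8), (2/67) = -1, and (2/67)^6 = +1. Now have (1/67).
(1/67) = 1. Collecting the sign factors: 1.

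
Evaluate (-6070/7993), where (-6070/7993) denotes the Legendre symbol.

(-6070/7993)
  = (1923/7993)    [-6070 ≡ 1923 mod 7993]
  = (7993/1923)    [QR: 7993 ≡ 1 mod 4, sign kept]
  = (301/1923)    [7993 ≡ 301 mod 1923]
  = (1923/301)    [QR: 301 ≡ 1 mod 4, sign kept]
  = (117/301)    [1923 ≡ 117 mod 301]
  = (301/117)    [QR: 117 ≡ 1 mod 4, sign kept]
  = (67/117)    [301 ≡ 67 mod 117]
  = (117/67)    [QR: 117 ≡ 1 mod 4, sign kept]
  = (50/67)    [117 ≡ 50 mod 67]
  = -(25/67)    [67 ≡ 3 mod 8 ⇒ (2/67) = -1]
  = -(67/25)    [QR: 25 ≡ 1 mod 4, sign kept]
  = -(17/25)    [67 ≡ 17 mod 25]
  = -(25/17)    [QR: 17 ≡ 1 mod 4, sign kept]
  = -(8/17)    [25 ≡ 8 mod 17]
  = -(1/17)    [17 ≡ 1 mod 8 ⇒ (2/17)^3 = +1]
  = -1    [(1/17) = 1]

-1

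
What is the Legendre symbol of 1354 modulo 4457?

Factor out 2: 1354 = 2·677. Since 4457 ≡ 1 (mod 8), (2/4457) = +1. Now have (677/4457).
677 ≡ 1 (mod 4), so quadratic reciprocity gives (677/4457) = (4457/677). Reduce: 4457 ≡ 395 (mod 677). Now have (395/677).
677 ≡ 1 (mod 4), so quadratic reciprocity gives (395/677) = (677/395). Reduce: 677 ≡ 282 (mod 395). Now have (282/395).
Factor out 2: 282 = 2·141. Since 395 ≡ 3 (mod 8), (2/395) = -1. Now have -(141/395).
141 ≡ 1 (mod 4), so quadratic reciprocity gives (141/395) = (395/141). Reduce: 395 ≡ 113 (mod 141). Now have -(113/141).
113 ≡ 1 (mod 4), so quadratic reciprocity gives (113/141) = (141/113). Reduce: 141 ≡ 28 (mod 113). Now have -(28/113).
Factor out 2: 28 = 2^2·7. Since 113 ≡ 1 (mod 8), (2/113) = +1, and (2/113)^2 = +1. Now have -(7/113).
113 ≡ 1 (mod 4), so quadratic reciprocity gives (7/113) = (113/7). Reduce: 113 ≡ 1 (mod 7). Now have -(1/7).
(1/7) = 1. Collecting the sign factors: -1.

-1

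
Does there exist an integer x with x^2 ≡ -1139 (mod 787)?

Pull out -1: (-1139|787) = (-1|787)·(1139|787). Since 787 ≡ 3 (mod 4), (-1|787) = -1. Now have -(1139|787).
Reduce the numerator: 1139 ≡ 352 (mod 787), so (1139|787) = (352|787).
Factor out 2: 352 = 2^5·11. Since 787 ≡ 3 (mod 8), (2|787) = -1, and (2|787)^5 = -1. Now have (11|787).
Both 11 ≡ 3 and 787 ≡ 3 (mod 4), so reciprocity gives (11|787) = -(787|11). Reduce: 787 ≡ 6 (mod 11). Now have -(6|11).
Factor out 2: 6 = 2·3. Since 11 ≡ 3 (mod 8), (2|11) = -1. Now have (3|11).
Both 3 ≡ 3 and 11 ≡ 3 (mod 4), so reciprocity gives (3|11) = -(11|3). Reduce: 11 ≡ 2 (mod 3). Now have -(2|3).
Factor out 2: 2 = 2. Since 3 ≡ 3 (mod 8), (2|3) = -1. Now have (1|3).
(1|3) = 1. Collecting the sign factors: 1.
The Legendre symbol is 1, so x^2 ≡ -1139 (mod 787) has solution.

yes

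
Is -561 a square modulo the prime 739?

yes

(-561/739)
  = (178/739)    [-561 ≡ 178 mod 739]
  = -(89/739)    [739 ≡ 3 mod 8 ⇒ (2/739) = -1]
  = -(739/89)    [QR: 89 ≡ 1 mod 4, sign kept]
  = -(27/89)    [739 ≡ 27 mod 89]
  = -(89/27)    [QR: 89 ≡ 1 mod 4, sign kept]
  = -(8/27)    [89 ≡ 8 mod 27]
  = (1/27)    [27 ≡ 3 mod 8 ⇒ (2/27)^3 = -1]
  = 1    [(1/27) = 1]
The Legendre symbol is 1, so x^2 ≡ -561 (mod 739) has solution.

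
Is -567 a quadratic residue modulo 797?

Pull out -1: (-567/797) = (-1/797)·(567/797). Since 797 ≡ 1 (mod 4), (-1/797) = +1. Now have (567/797).
797 ≡ 1 (mod 4), so quadratic reciprocity gives (567/797) = (797/567). Reduce: 797 ≡ 230 (mod 567). Now have (230/567).
Factor out 2: 230 = 2·115. Since 567 ≡ 7 (mod 8), (2/567) = +1. Now have (115/567).
Both 115 ≡ 3 and 567 ≡ 3 (mod 4), so reciprocity gives (115/567) = -(567/115). Reduce: 567 ≡ 107 (mod 115). Now have -(107/115).
Both 107 ≡ 3 and 115 ≡ 3 (mod 4), so reciprocity gives (107/115) = -(115/107). Reduce: 115 ≡ 8 (mod 107). Now have (8/107).
Factor out 2: 8 = 2^3. Since 107 ≡ 3 (mod 8), (2/107) = -1, and (2/107)^3 = -1. Now have -(1/107).
(1/107) = 1. Collecting the sign factors: -1.
The Legendre symbol is -1, so x^2 ≡ -567 (mod 797) has no solution.

no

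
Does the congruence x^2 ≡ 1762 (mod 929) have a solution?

no

(1762/929)
  = (833/929)    [1762 ≡ 833 mod 929]
  = (929/833)    [QR: 833 ≡ 1 mod 4, sign kept]
  = (96/833)    [929 ≡ 96 mod 833]
  = (3/833)    [833 ≡ 1 mod 8 ⇒ (2/833)^5 = +1]
  = (833/3)    [QR: 833 ≡ 1 mod 4, sign kept]
  = (2/3)    [833 ≡ 2 mod 3]
  = -(1/3)    [3 ≡ 3 mod 8 ⇒ (2/3) = -1]
  = -1    [(1/3) = 1]
(1762/929) = -1, and 929 is prime, so 1762 is not a quadratic residue mod 929.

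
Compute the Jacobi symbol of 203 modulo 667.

0

(203 / 667)
  = -(667 / 203)    [QR: both ≡ 3 mod 4, sign flips]
  = -(58 / 203)    [667 ≡ 58 mod 203]
  = (29 / 203)    [203 ≡ 3 mod 8 ⇒ (2 / 203) = -1]
  = (203 / 29)    [QR: 29 ≡ 1 mod 4, sign kept]
  = (0 / 29)    [203 ≡ 0 mod 29]
  = 0    [numerator 0, gcd > 1]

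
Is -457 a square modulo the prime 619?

(-457/619)
  = (162/619)    [-457 ≡ 162 mod 619]
  = -(81/619)    [619 ≡ 3 mod 8 ⇒ (2/619) = -1]
  = -(619/81)    [QR: 81 ≡ 1 mod 4, sign kept]
  = -(52/81)    [619 ≡ 52 mod 81]
  = -(13/81)    [81 ≡ 1 mod 8 ⇒ (2/81)^2 = +1]
  = -(81/13)    [QR: 13 ≡ 1 mod 4, sign kept]
  = -(3/13)    [81 ≡ 3 mod 13]
  = -(13/3)    [QR: 13 ≡ 1 mod 4, sign kept]
  = -(1/3)    [13 ≡ 1 mod 3]
  = -1    [(1/3) = 1]
(-457/619) = -1, and 619 is prime, so -457 is not a quadratic residue mod 619.

no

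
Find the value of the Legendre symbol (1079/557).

Reduce the numerator: 1079 ≡ 522 (mod 557), so (1079/557) = (522/557).
Factor out 2: 522 = 2·261. Since 557 ≡ 5 (mod 8), (2/557) = -1. Now have -(261/557).
261 ≡ 1 (mod 4), so quadratic reciprocity gives (261/557) = (557/261). Reduce: 557 ≡ 35 (mod 261). Now have -(35/261).
261 ≡ 1 (mod 4), so quadratic reciprocity gives (35/261) = (261/35). Reduce: 261 ≡ 16 (mod 35). Now have -(16/35).
Factor out 2: 16 = 2^4. Since 35 ≡ 3 (mod 8), (2/35) = -1, and (2/35)^4 = +1. Now have -(1/35).
(1/35) = 1. Collecting the sign factors: -1.

-1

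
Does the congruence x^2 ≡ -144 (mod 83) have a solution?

no

Reduce the numerator: -144 ≡ 22 (mod 83), so (-144/83) = (22/83).
Factor out 2: 22 = 2·11. Since 83 ≡ 3 (mod 8), (2/83) = -1. Now have -(11/83).
Both 11 ≡ 3 and 83 ≡ 3 (mod 4), so reciprocity gives (11/83) = -(83/11). Reduce: 83 ≡ 6 (mod 11). Now have (6/11).
Factor out 2: 6 = 2·3. Since 11 ≡ 3 (mod 8), (2/11) = -1. Now have -(3/11).
Both 3 ≡ 3 and 11 ≡ 3 (mod 4), so reciprocity gives (3/11) = -(11/3). Reduce: 11 ≡ 2 (mod 3). Now have (2/3).
Factor out 2: 2 = 2. Since 3 ≡ 3 (mod 8), (2/3) = -1. Now have -(1/3).
(1/3) = 1. Collecting the sign factors: -1.
(-144/83) = -1, and 83 is prime, so -144 is not a quadratic residue mod 83.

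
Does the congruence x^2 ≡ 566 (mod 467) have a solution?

no

Reduce the numerator: 566 ≡ 99 (mod 467), so (566|467) = (99|467).
Both 99 ≡ 3 and 467 ≡ 3 (mod 4), so reciprocity gives (99|467) = -(467|99). Reduce: 467 ≡ 71 (mod 99). Now have -(71|99).
Both 71 ≡ 3 and 99 ≡ 3 (mod 4), so reciprocity gives (71|99) = -(99|71). Reduce: 99 ≡ 28 (mod 71). Now have (28|71).
Factor out 2: 28 = 2^2·7. Since 71 ≡ 7 (mod 8), (2|71) = +1, and (2|71)^2 = +1. Now have (7|71).
Both 7 ≡ 3 and 71 ≡ 3 (mod 4), so reciprocity gives (7|71) = -(71|7). Reduce: 71 ≡ 1 (mod 7). Now have -(1|7).
(1|7) = 1. Collecting the sign factors: -1.
(566|467) = -1, and 467 is prime, so 566 is not a quadratic residue mod 467.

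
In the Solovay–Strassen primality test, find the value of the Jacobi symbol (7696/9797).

(7696/9797)
  = (481/9797)    [9797 ≡ 5 mod 8 ⇒ (2/9797)^4 = +1]
  = (9797/481)    [QR: 481 ≡ 1 mod 4, sign kept]
  = (177/481)    [9797 ≡ 177 mod 481]
  = (481/177)    [QR: 177 ≡ 1 mod 4, sign kept]
  = (127/177)    [481 ≡ 127 mod 177]
  = (177/127)    [QR: 177 ≡ 1 mod 4, sign kept]
  = (50/127)    [177 ≡ 50 mod 127]
  = (25/127)    [127 ≡ 7 mod 8 ⇒ (2/127) = +1]
  = (127/25)    [QR: 25 ≡ 1 mod 4, sign kept]
  = (2/25)    [127 ≡ 2 mod 25]
  = (1/25)    [25 ≡ 1 mod 8 ⇒ (2/25) = +1]
  = 1    [(1/25) = 1]

1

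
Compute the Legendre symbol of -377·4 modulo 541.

By multiplicativity, (-377·4/541) = (-377/541)·(4/541).
First factor (-377/541):
(-377/541)
  = (164/541)    [-377 ≡ 164 mod 541]
  = (41/541)    [541 ≡ 5 mod 8 ⇒ (2/541)^2 = +1]
  = (541/41)    [QR: 41 ≡ 1 mod 4, sign kept]
  = (8/41)    [541 ≡ 8 mod 41]
  = (1/41)    [41 ≡ 1 mod 8 ⇒ (2/41)^3 = +1]
  = 1    [(1/41) = 1]
Second factor (4/541):
(4/541)
  = (1/541)    [541 ≡ 5 mod 8 ⇒ (2/541)^2 = +1]
  = 1    [(1/541) = 1]
Product: (1)·(1) = 1.

1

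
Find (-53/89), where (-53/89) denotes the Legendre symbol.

(-53/89)
  = (36/89)    [-53 ≡ 36 mod 89]
  = (9/89)    [89 ≡ 1 mod 8 ⇒ (2/89)^2 = +1]
  = (89/9)    [QR: 9 ≡ 1 mod 4, sign kept]
  = (8/9)    [89 ≡ 8 mod 9]
  = (1/9)    [9 ≡ 1 mod 8 ⇒ (2/9)^3 = +1]
  = 1    [(1/9) = 1]

1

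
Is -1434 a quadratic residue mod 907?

(-1434/907)
  = -(1434/907)    [907 ≡ 3 mod 4 ⇒ (-1/907) = -1]
  = -(527/907)    [1434 ≡ 527 mod 907]
  = (907/527)    [QR: both ≡ 3 mod 4, sign flips]
  = (380/527)    [907 ≡ 380 mod 527]
  = (95/527)    [527 ≡ 7 mod 8 ⇒ (2/527)^2 = +1]
  = -(527/95)    [QR: both ≡ 3 mod 4, sign flips]
  = -(52/95)    [527 ≡ 52 mod 95]
  = -(13/95)    [95 ≡ 7 mod 8 ⇒ (2/95)^2 = +1]
  = -(95/13)    [QR: 13 ≡ 1 mod 4, sign kept]
  = -(4/13)    [95 ≡ 4 mod 13]
  = -(1/13)    [13 ≡ 5 mod 8 ⇒ (2/13)^2 = +1]
  = -1    [(1/13) = 1]
The Legendre symbol is -1, so x^2 ≡ -1434 (mod 907) has no solution.

no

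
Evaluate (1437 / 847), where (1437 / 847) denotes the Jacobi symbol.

(1437 / 847)
  = (590 / 847)    [1437 ≡ 590 mod 847]
  = (295 / 847)    [847 ≡ 7 mod 8 ⇒ (2 / 847) = +1]
  = -(847 / 295)    [QR: both ≡ 3 mod 4, sign flips]
  = -(257 / 295)    [847 ≡ 257 mod 295]
  = -(295 / 257)    [QR: 257 ≡ 1 mod 4, sign kept]
  = -(38 / 257)    [295 ≡ 38 mod 257]
  = -(19 / 257)    [257 ≡ 1 mod 8 ⇒ (2 / 257) = +1]
  = -(257 / 19)    [QR: 257 ≡ 1 mod 4, sign kept]
  = -(10 / 19)    [257 ≡ 10 mod 19]
  = (5 / 19)    [19 ≡ 3 mod 8 ⇒ (2 / 19) = -1]
  = (19 / 5)    [QR: 5 ≡ 1 mod 4, sign kept]
  = (4 / 5)    [19 ≡ 4 mod 5]
  = (1 / 5)    [5 ≡ 5 mod 8 ⇒ (2 / 5)^2 = +1]
  = 1    [(1 / 5) = 1]

1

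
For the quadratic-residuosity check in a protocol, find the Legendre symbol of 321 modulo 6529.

-1

321 ≡ 1 (mod 4), so quadratic reciprocity gives (321 / 6529) = (6529 / 321). Reduce: 6529 ≡ 109 (mod 321). Now have (109 / 321).
109 ≡ 1 (mod 4), so quadratic reciprocity gives (109 / 321) = (321 / 109). Reduce: 321 ≡ 103 (mod 109). Now have (103 / 109).
109 ≡ 1 (mod 4), so quadratic reciprocity gives (103 / 109) = (109 / 103). Reduce: 109 ≡ 6 (mod 103). Now have (6 / 103).
Factor out 2: 6 = 2·3. Since 103 ≡ 7 (mod 8), (2 / 103) = +1. Now have (3 / 103).
Both 3 ≡ 3 and 103 ≡ 3 (mod 4), so reciprocity gives (3 / 103) = -(103 / 3). Reduce: 103 ≡ 1 (mod 3). Now have -(1 / 3).
(1 / 3) = 1. Collecting the sign factors: -1.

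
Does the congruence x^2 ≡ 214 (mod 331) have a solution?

Factor out 2: 214 = 2·107. Since 331 ≡ 3 (mod 8), (2/331) = -1. Now have -(107/331).
Both 107 ≡ 3 and 331 ≡ 3 (mod 4), so reciprocity gives (107/331) = -(331/107). Reduce: 331 ≡ 10 (mod 107). Now have (10/107).
Factor out 2: 10 = 2·5. Since 107 ≡ 3 (mod 8), (2/107) = -1. Now have -(5/107).
5 ≡ 1 (mod 4), so quadratic reciprocity gives (5/107) = (107/5). Reduce: 107 ≡ 2 (mod 5). Now have -(2/5).
Factor out 2: 2 = 2. Since 5 ≡ 5 (mod 8), (2/5) = -1. Now have (1/5).
(1/5) = 1. Collecting the sign factors: 1.
(214/331) = 1, and 331 is prime, so 214 is a quadratic residue mod 331.

yes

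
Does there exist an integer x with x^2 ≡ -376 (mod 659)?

no

Reduce the numerator: -376 ≡ 283 (mod 659), so (-376/659) = (283/659).
Both 283 ≡ 3 and 659 ≡ 3 (mod 4), so reciprocity gives (283/659) = -(659/283). Reduce: 659 ≡ 93 (mod 283). Now have -(93/283).
93 ≡ 1 (mod 4), so quadratic reciprocity gives (93/283) = (283/93). Reduce: 283 ≡ 4 (mod 93). Now have -(4/93).
Factor out 2: 4 = 2^2. Since 93 ≡ 5 (mod 8), (2/93) = -1, and (2/93)^2 = +1. Now have -(1/93).
(1/93) = 1. Collecting the sign factors: -1.
The Legendre symbol is -1, so x^2 ≡ -376 (mod 659) has no solution.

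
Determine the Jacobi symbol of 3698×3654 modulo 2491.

By multiplicativity, (3698·3654 / 2491) = (3698 / 2491)·(3654 / 2491).
First factor (3698 / 2491):
Reduce the numerator: 3698 ≡ 1207 (mod 2491), so (3698 / 2491) = (1207 / 2491).
Both 1207 ≡ 3 and 2491 ≡ 3 (mod 4), so reciprocity gives (1207 / 2491) = -(2491 / 1207). Reduce: 2491 ≡ 77 (mod 1207). Now have -(77 / 1207).
77 ≡ 1 (mod 4), so quadratic reciprocity gives (77 / 1207) = (1207 / 77). Reduce: 1207 ≡ 52 (mod 77). Now have -(52 / 77).
Factor out 2: 52 = 2^2·13. Since 77 ≡ 5 (mod 8), (2 / 77) = -1, and (2 / 77)^2 = +1. Now have -(13 / 77).
13 ≡ 1 (mod 4), so quadratic reciprocity gives (13 / 77) = (77 / 13). Reduce: 77 ≡ 12 (mod 13). Now have -(12 / 13).
Factor out 2: 12 = 2^2·3. Since 13 ≡ 5 (mod 8), (2 / 13) = -1, and (2 / 13)^2 = +1. Now have -(3 / 13).
13 ≡ 1 (mod 4), so quadratic reciprocity gives (3 / 13) = (13 / 3). Reduce: 13 ≡ 1 (mod 3). Now have -(1 / 3).
(1 / 3) = 1. Collecting the sign factors: -1.
Second factor (3654 / 2491):
Reduce the numerator: 3654 ≡ 1163 (mod 2491), so (3654 / 2491) = (1163 / 2491).
Both 1163 ≡ 3 and 2491 ≡ 3 (mod 4), so reciprocity gives (1163 / 2491) = -(2491 / 1163). Reduce: 2491 ≡ 165 (mod 1163). Now have -(165 / 1163).
165 ≡ 1 (mod 4), so quadratic reciprocity gives (165 / 1163) = (1163 / 165). Reduce: 1163 ≡ 8 (mod 165). Now have -(8 / 165).
Factor out 2: 8 = 2^3. Since 165 ≡ 5 (mod 8), (2 / 165) = -1, and (2 / 165)^3 = -1. Now have (1 / 165).
(1 / 165) = 1. Collecting the sign factors: 1.
Product: (-1)·(1) = -1.

-1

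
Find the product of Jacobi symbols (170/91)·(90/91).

-1

By multiplicativity, (170·90/91) = (170/91)·(90/91).
First factor (170/91):
Reduce the numerator: 170 ≡ 79 (mod 91), so (170/91) = (79/91).
Both 79 ≡ 3 and 91 ≡ 3 (mod 4), so reciprocity gives (79/91) = -(91/79). Reduce: 91 ≡ 12 (mod 79). Now have -(12/79).
Factor out 2: 12 = 2^2·3. Since 79 ≡ 7 (mod 8), (2/79) = +1, and (2/79)^2 = +1. Now have -(3/79).
Both 3 ≡ 3 and 79 ≡ 3 (mod 4), so reciprocity gives (3/79) = -(79/3). Reduce: 79 ≡ 1 (mod 3). Now have (1/3).
(1/3) = 1. Collecting the sign factors: 1.
Second factor (90/91):
Factor out 2: 90 = 2·45. Since 91 ≡ 3 (mod 8), (2/91) = -1. Now have -(45/91).
45 ≡ 1 (mod 4), so quadratic reciprocity gives (45/91) = (91/45). Reduce: 91 ≡ 1 (mod 45). Now have -(1/45).
(1/45) = 1. Collecting the sign factors: -1.
Product: (1)·(-1) = -1.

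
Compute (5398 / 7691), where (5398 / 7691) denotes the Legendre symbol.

1

(5398 / 7691)
  = -(2699 / 7691)    [7691 ≡ 3 mod 8 ⇒ (2 / 7691) = -1]
  = (7691 / 2699)    [QR: both ≡ 3 mod 4, sign flips]
  = (2293 / 2699)    [7691 ≡ 2293 mod 2699]
  = (2699 / 2293)    [QR: 2293 ≡ 1 mod 4, sign kept]
  = (406 / 2293)    [2699 ≡ 406 mod 2293]
  = -(203 / 2293)    [2293 ≡ 5 mod 8 ⇒ (2 / 2293) = -1]
  = -(2293 / 203)    [QR: 2293 ≡ 1 mod 4, sign kept]
  = -(60 / 203)    [2293 ≡ 60 mod 203]
  = -(15 / 203)    [203 ≡ 3 mod 8 ⇒ (2 / 203)^2 = +1]
  = (203 / 15)    [QR: both ≡ 3 mod 4, sign flips]
  = (8 / 15)    [203 ≡ 8 mod 15]
  = (1 / 15)    [15 ≡ 7 mod 8 ⇒ (2 / 15)^3 = +1]
  = 1    [(1 / 15) = 1]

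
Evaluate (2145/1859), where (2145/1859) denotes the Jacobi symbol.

(2145/1859)
  = (286/1859)    [2145 ≡ 286 mod 1859]
  = -(143/1859)    [1859 ≡ 3 mod 8 ⇒ (2/1859) = -1]
  = (1859/143)    [QR: both ≡ 3 mod 4, sign flips]
  = (0/143)    [1859 ≡ 0 mod 143]
  = 0    [numerator 0, gcd > 1]

0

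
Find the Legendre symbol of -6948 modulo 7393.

1

Reduce the numerator: -6948 ≡ 445 (mod 7393), so (-6948/7393) = (445/7393).
445 ≡ 1 (mod 4), so quadratic reciprocity gives (445/7393) = (7393/445). Reduce: 7393 ≡ 273 (mod 445). Now have (273/445).
273 ≡ 1 (mod 4), so quadratic reciprocity gives (273/445) = (445/273). Reduce: 445 ≡ 172 (mod 273). Now have (172/273).
Factor out 2: 172 = 2^2·43. Since 273 ≡ 1 (mod 8), (2/273) = +1, and (2/273)^2 = +1. Now have (43/273).
273 ≡ 1 (mod 4), so quadratic reciprocity gives (43/273) = (273/43). Reduce: 273 ≡ 15 (mod 43). Now have (15/43).
Both 15 ≡ 3 and 43 ≡ 3 (mod 4), so reciprocity gives (15/43) = -(43/15). Reduce: 43 ≡ 13 (mod 15). Now have -(13/15).
13 ≡ 1 (mod 4), so quadratic reciprocity gives (13/15) = (15/13). Reduce: 15 ≡ 2 (mod 13). Now have -(2/13).
Factor out 2: 2 = 2. Since 13 ≡ 5 (mod 8), (2/13) = -1. Now have (1/13).
(1/13) = 1. Collecting the sign factors: 1.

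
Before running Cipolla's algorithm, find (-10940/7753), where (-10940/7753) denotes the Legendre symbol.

(-10940/7753)
  = (4566/7753)    [-10940 ≡ 4566 mod 7753]
  = (2283/7753)    [7753 ≡ 1 mod 8 ⇒ (2/7753) = +1]
  = (7753/2283)    [QR: 7753 ≡ 1 mod 4, sign kept]
  = (904/2283)    [7753 ≡ 904 mod 2283]
  = -(113/2283)    [2283 ≡ 3 mod 8 ⇒ (2/2283)^3 = -1]
  = -(2283/113)    [QR: 113 ≡ 1 mod 4, sign kept]
  = -(23/113)    [2283 ≡ 23 mod 113]
  = -(113/23)    [QR: 113 ≡ 1 mod 4, sign kept]
  = -(21/23)    [113 ≡ 21 mod 23]
  = -(23/21)    [QR: 21 ≡ 1 mod 4, sign kept]
  = -(2/21)    [23 ≡ 2 mod 21]
  = (1/21)    [21 ≡ 5 mod 8 ⇒ (2/21) = -1]
  = 1    [(1/21) = 1]

1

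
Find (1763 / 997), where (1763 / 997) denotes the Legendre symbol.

1

(1763 / 997)
  = (766 / 997)    [1763 ≡ 766 mod 997]
  = -(383 / 997)    [997 ≡ 5 mod 8 ⇒ (2 / 997) = -1]
  = -(997 / 383)    [QR: 997 ≡ 1 mod 4, sign kept]
  = -(231 / 383)    [997 ≡ 231 mod 383]
  = (383 / 231)    [QR: both ≡ 3 mod 4, sign flips]
  = (152 / 231)    [383 ≡ 152 mod 231]
  = (19 / 231)    [231 ≡ 7 mod 8 ⇒ (2 / 231)^3 = +1]
  = -(231 / 19)    [QR: both ≡ 3 mod 4, sign flips]
  = -(3 / 19)    [231 ≡ 3 mod 19]
  = (19 / 3)    [QR: both ≡ 3 mod 4, sign flips]
  = (1 / 3)    [19 ≡ 1 mod 3]
  = 1    [(1 / 3) = 1]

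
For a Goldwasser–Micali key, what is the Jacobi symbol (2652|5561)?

Factor out 2: 2652 = 2^2·663. Since 5561 ≡ 1 (mod 8), (2|5561) = +1, and (2|5561)^2 = +1. Now have (663|5561).
5561 ≡ 1 (mod 4), so quadratic reciprocity gives (663|5561) = (5561|663). Reduce: 5561 ≡ 257 (mod 663). Now have (257|663).
257 ≡ 1 (mod 4), so quadratic reciprocity gives (257|663) = (663|257). Reduce: 663 ≡ 149 (mod 257). Now have (149|257).
149 ≡ 1 (mod 4), so quadratic reciprocity gives (149|257) = (257|149). Reduce: 257 ≡ 108 (mod 149). Now have (108|149).
Factor out 2: 108 = 2^2·27. Since 149 ≡ 5 (mod 8), (2|149) = -1, and (2|149)^2 = +1. Now have (27|149).
149 ≡ 1 (mod 4), so quadratic reciprocity gives (27|149) = (149|27). Reduce: 149 ≡ 14 (mod 27). Now have (14|27).
Factor out 2: 14 = 2·7. Since 27 ≡ 3 (mod 8), (2|27) = -1. Now have -(7|27).
Both 7 ≡ 3 and 27 ≡ 3 (mod 4), so reciprocity gives (7|27) = -(27|7). Reduce: 27 ≡ 6 (mod 7). Now have (6|7).
Factor out 2: 6 = 2·3. Since 7 ≡ 7 (mod 8), (2|7) = +1. Now have (3|7).
Both 3 ≡ 3 and 7 ≡ 3 (mod 4), so reciprocity gives (3|7) = -(7|3). Reduce: 7 ≡ 1 (mod 3). Now have -(1|3).
(1|3) = 1. Collecting the sign factors: -1.

-1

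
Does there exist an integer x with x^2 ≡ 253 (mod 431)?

(253|431)
  = (431|253)    [QR: 253 ≡ 1 mod 4, sign kept]
  = (178|253)    [431 ≡ 178 mod 253]
  = -(89|253)    [253 ≡ 5 mod 8 ⇒ (2|253) = -1]
  = -(253|89)    [QR: 89 ≡ 1 mod 4, sign kept]
  = -(75|89)    [253 ≡ 75 mod 89]
  = -(89|75)    [QR: 89 ≡ 1 mod 4, sign kept]
  = -(14|75)    [89 ≡ 14 mod 75]
  = (7|75)    [75 ≡ 3 mod 8 ⇒ (2|75) = -1]
  = -(75|7)    [QR: both ≡ 3 mod 4, sign flips]
  = -(5|7)    [75 ≡ 5 mod 7]
  = -(7|5)    [QR: 5 ≡ 1 mod 4, sign kept]
  = -(2|5)    [7 ≡ 2 mod 5]
  = (1|5)    [5 ≡ 5 mod 8 ⇒ (2|5) = -1]
  = 1    [(1|5) = 1]
The Legendre symbol is 1, so x^2 ≡ 253 (mod 431) has solution.

yes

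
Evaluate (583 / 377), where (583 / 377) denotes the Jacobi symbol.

Reduce the numerator: 583 ≡ 206 (mod 377), so (583 / 377) = (206 / 377).
Factor out 2: 206 = 2·103. Since 377 ≡ 1 (mod 8), (2 / 377) = +1. Now have (103 / 377).
377 ≡ 1 (mod 4), so quadratic reciprocity gives (103 / 377) = (377 / 103). Reduce: 377 ≡ 68 (mod 103). Now have (68 / 103).
Factor out 2: 68 = 2^2·17. Since 103 ≡ 7 (mod 8), (2 / 103) = +1, and (2 / 103)^2 = +1. Now have (17 / 103).
17 ≡ 1 (mod 4), so quadratic reciprocity gives (17 / 103) = (103 / 17). Reduce: 103 ≡ 1 (mod 17). Now have (1 / 17).
(1 / 17) = 1. Collecting the sign factors: 1.

1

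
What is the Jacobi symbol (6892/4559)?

(6892/4559)
  = (2333/4559)    [6892 ≡ 2333 mod 4559]
  = (4559/2333)    [QR: 2333 ≡ 1 mod 4, sign kept]
  = (2226/2333)    [4559 ≡ 2226 mod 2333]
  = -(1113/2333)    [2333 ≡ 5 mod 8 ⇒ (2/2333) = -1]
  = -(2333/1113)    [QR: 1113 ≡ 1 mod 4, sign kept]
  = -(107/1113)    [2333 ≡ 107 mod 1113]
  = -(1113/107)    [QR: 1113 ≡ 1 mod 4, sign kept]
  = -(43/107)    [1113 ≡ 43 mod 107]
  = (107/43)    [QR: both ≡ 3 mod 4, sign flips]
  = (21/43)    [107 ≡ 21 mod 43]
  = (43/21)    [QR: 21 ≡ 1 mod 4, sign kept]
  = (1/21)    [43 ≡ 1 mod 21]
  = 1    [(1/21) = 1]

1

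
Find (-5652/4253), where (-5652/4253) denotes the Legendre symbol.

1

(-5652/4253)
  = (2854/4253)    [-5652 ≡ 2854 mod 4253]
  = -(1427/4253)    [4253 ≡ 5 mod 8 ⇒ (2/4253) = -1]
  = -(4253/1427)    [QR: 4253 ≡ 1 mod 4, sign kept]
  = -(1399/1427)    [4253 ≡ 1399 mod 1427]
  = (1427/1399)    [QR: both ≡ 3 mod 4, sign flips]
  = (28/1399)    [1427 ≡ 28 mod 1399]
  = (7/1399)    [1399 ≡ 7 mod 8 ⇒ (2/1399)^2 = +1]
  = -(1399/7)    [QR: both ≡ 3 mod 4, sign flips]
  = -(6/7)    [1399 ≡ 6 mod 7]
  = -(3/7)    [7 ≡ 7 mod 8 ⇒ (2/7) = +1]
  = (7/3)    [QR: both ≡ 3 mod 4, sign flips]
  = (1/3)    [7 ≡ 1 mod 3]
  = 1    [(1/3) = 1]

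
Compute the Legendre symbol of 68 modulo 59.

(68/59)
  = (9/59)    [68 ≡ 9 mod 59]
  = (59/9)    [QR: 9 ≡ 1 mod 4, sign kept]
  = (5/9)    [59 ≡ 5 mod 9]
  = (9/5)    [QR: 5 ≡ 1 mod 4, sign kept]
  = (4/5)    [9 ≡ 4 mod 5]
  = (1/5)    [5 ≡ 5 mod 8 ⇒ (2/5)^2 = +1]
  = 1    [(1/5) = 1]

1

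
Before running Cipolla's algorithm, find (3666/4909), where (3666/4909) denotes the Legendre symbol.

1

Factor out 2: 3666 = 2·1833. Since 4909 ≡ 5 (mod 8), (2/4909) = -1. Now have -(1833/4909).
1833 ≡ 1 (mod 4), so quadratic reciprocity gives (1833/4909) = (4909/1833). Reduce: 4909 ≡ 1243 (mod 1833). Now have -(1243/1833).
1833 ≡ 1 (mod 4), so quadratic reciprocity gives (1243/1833) = (1833/1243). Reduce: 1833 ≡ 590 (mod 1243). Now have -(590/1243).
Factor out 2: 590 = 2·295. Since 1243 ≡ 3 (mod 8), (2/1243) = -1. Now have (295/1243).
Both 295 ≡ 3 and 1243 ≡ 3 (mod 4), so reciprocity gives (295/1243) = -(1243/295). Reduce: 1243 ≡ 63 (mod 295). Now have -(63/295).
Both 63 ≡ 3 and 295 ≡ 3 (mod 4), so reciprocity gives (63/295) = -(295/63). Reduce: 295 ≡ 43 (mod 63). Now have (43/63).
Both 43 ≡ 3 and 63 ≡ 3 (mod 4), so reciprocity gives (43/63) = -(63/43). Reduce: 63 ≡ 20 (mod 43). Now have -(20/43).
Factor out 2: 20 = 2^2·5. Since 43 ≡ 3 (mod 8), (2/43) = -1, and (2/43)^2 = +1. Now have -(5/43).
5 ≡ 1 (mod 4), so quadratic reciprocity gives (5/43) = (43/5). Reduce: 43 ≡ 3 (mod 5). Now have -(3/5).
5 ≡ 1 (mod 4), so quadratic reciprocity gives (3/5) = (5/3). Reduce: 5 ≡ 2 (mod 3). Now have -(2/3).
Factor out 2: 2 = 2. Since 3 ≡ 3 (mod 8), (2/3) = -1. Now have (1/3).
(1/3) = 1. Collecting the sign factors: 1.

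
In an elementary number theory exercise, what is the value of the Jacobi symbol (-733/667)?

-1

(-733/667)
  = -(733/667)    [667 ≡ 3 mod 4 ⇒ (-1/667) = -1]
  = -(66/667)    [733 ≡ 66 mod 667]
  = (33/667)    [667 ≡ 3 mod 8 ⇒ (2/667) = -1]
  = (667/33)    [QR: 33 ≡ 1 mod 4, sign kept]
  = (7/33)    [667 ≡ 7 mod 33]
  = (33/7)    [QR: 33 ≡ 1 mod 4, sign kept]
  = (5/7)    [33 ≡ 5 mod 7]
  = (7/5)    [QR: 5 ≡ 1 mod 4, sign kept]
  = (2/5)    [7 ≡ 2 mod 5]
  = -(1/5)    [5 ≡ 5 mod 8 ⇒ (2/5) = -1]
  = -1    [(1/5) = 1]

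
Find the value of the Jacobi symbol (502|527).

-1

(502|527)
  = (251|527)    [527 ≡ 7 mod 8 ⇒ (2|527) = +1]
  = -(527|251)    [QR: both ≡ 3 mod 4, sign flips]
  = -(25|251)    [527 ≡ 25 mod 251]
  = -(251|25)    [QR: 25 ≡ 1 mod 4, sign kept]
  = -(1|25)    [251 ≡ 1 mod 25]
  = -1    [(1|25) = 1]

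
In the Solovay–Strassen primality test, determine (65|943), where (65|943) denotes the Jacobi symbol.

(65|943)
  = (943|65)    [QR: 65 ≡ 1 mod 4, sign kept]
  = (33|65)    [943 ≡ 33 mod 65]
  = (65|33)    [QR: 33 ≡ 1 mod 4, sign kept]
  = (32|33)    [65 ≡ 32 mod 33]
  = (1|33)    [33 ≡ 1 mod 8 ⇒ (2|33)^5 = +1]
  = 1    [(1|33) = 1]

1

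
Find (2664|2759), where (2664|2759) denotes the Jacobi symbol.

1

Factor out 2: 2664 = 2^3·333. Since 2759 ≡ 7 (mod 8), (2|2759) = +1, and (2|2759)^3 = +1. Now have (333|2759).
333 ≡ 1 (mod 4), so quadratic reciprocity gives (333|2759) = (2759|333). Reduce: 2759 ≡ 95 (mod 333). Now have (95|333).
333 ≡ 1 (mod 4), so quadratic reciprocity gives (95|333) = (333|95). Reduce: 333 ≡ 48 (mod 95). Now have (48|95).
Factor out 2: 48 = 2^4·3. Since 95 ≡ 7 (mod 8), (2|95) = +1, and (2|95)^4 = +1. Now have (3|95).
Both 3 ≡ 3 and 95 ≡ 3 (mod 4), so reciprocity gives (3|95) = -(95|3). Reduce: 95 ≡ 2 (mod 3). Now have -(2|3).
Factor out 2: 2 = 2. Since 3 ≡ 3 (mod 8), (2|3) = -1. Now have (1|3).
(1|3) = 1. Collecting the sign factors: 1.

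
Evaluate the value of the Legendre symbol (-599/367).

Pull out -1: (-599/367) = (-1/367)·(599/367). Since 367 ≡ 3 (mod 4), (-1/367) = -1. Now have -(599/367).
Reduce the numerator: 599 ≡ 232 (mod 367), so (599/367) = (232/367).
Factor out 2: 232 = 2^3·29. Since 367 ≡ 7 (mod 8), (2/367) = +1, and (2/367)^3 = +1. Now have -(29/367).
29 ≡ 1 (mod 4), so quadratic reciprocity gives (29/367) = (367/29). Reduce: 367 ≡ 19 (mod 29). Now have -(19/29).
29 ≡ 1 (mod 4), so quadratic reciprocity gives (19/29) = (29/19). Reduce: 29 ≡ 10 (mod 19). Now have -(10/19).
Factor out 2: 10 = 2·5. Since 19 ≡ 3 (mod 8), (2/19) = -1. Now have (5/19).
5 ≡ 1 (mod 4), so quadratic reciprocity gives (5/19) = (19/5). Reduce: 19 ≡ 4 (mod 5). Now have (4/5).
Factor out 2: 4 = 2^2. Since 5 ≡ 5 (mod 8), (2/5) = -1, and (2/5)^2 = +1. Now have (1/5).
(1/5) = 1. Collecting the sign factors: 1.

1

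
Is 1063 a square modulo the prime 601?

yes

(1063/601)
  = (462/601)    [1063 ≡ 462 mod 601]
  = (231/601)    [601 ≡ 1 mod 8 ⇒ (2/601) = +1]
  = (601/231)    [QR: 601 ≡ 1 mod 4, sign kept]
  = (139/231)    [601 ≡ 139 mod 231]
  = -(231/139)    [QR: both ≡ 3 mod 4, sign flips]
  = -(92/139)    [231 ≡ 92 mod 139]
  = -(23/139)    [139 ≡ 3 mod 8 ⇒ (2/139)^2 = +1]
  = (139/23)    [QR: both ≡ 3 mod 4, sign flips]
  = (1/23)    [139 ≡ 1 mod 23]
  = 1    [(1/23) = 1]
(1063/601) = 1, and 601 is prime, so 1063 is a quadratic residue mod 601.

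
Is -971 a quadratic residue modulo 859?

Reduce the numerator: -971 ≡ 747 (mod 859), so (-971/859) = (747/859).
Both 747 ≡ 3 and 859 ≡ 3 (mod 4), so reciprocity gives (747/859) = -(859/747). Reduce: 859 ≡ 112 (mod 747). Now have -(112/747).
Factor out 2: 112 = 2^4·7. Since 747 ≡ 3 (mod 8), (2/747) = -1, and (2/747)^4 = +1. Now have -(7/747).
Both 7 ≡ 3 and 747 ≡ 3 (mod 4), so reciprocity gives (7/747) = -(747/7). Reduce: 747 ≡ 5 (mod 7). Now have (5/7).
5 ≡ 1 (mod 4), so quadratic reciprocity gives (5/7) = (7/5). Reduce: 7 ≡ 2 (mod 5). Now have (2/5).
Factor out 2: 2 = 2. Since 5 ≡ 5 (mod 8), (2/5) = -1. Now have -(1/5).
(1/5) = 1. Collecting the sign factors: -1.
(-971/859) = -1, and 859 is prime, so -971 is not a quadratic residue mod 859.

no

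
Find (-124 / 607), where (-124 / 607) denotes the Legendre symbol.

(-124 / 607)
  = (483 / 607)    [-124 ≡ 483 mod 607]
  = -(607 / 483)    [QR: both ≡ 3 mod 4, sign flips]
  = -(124 / 483)    [607 ≡ 124 mod 483]
  = -(31 / 483)    [483 ≡ 3 mod 8 ⇒ (2 / 483)^2 = +1]
  = (483 / 31)    [QR: both ≡ 3 mod 4, sign flips]
  = (18 / 31)    [483 ≡ 18 mod 31]
  = (9 / 31)    [31 ≡ 7 mod 8 ⇒ (2 / 31) = +1]
  = (31 / 9)    [QR: 9 ≡ 1 mod 4, sign kept]
  = (4 / 9)    [31 ≡ 4 mod 9]
  = (1 / 9)    [9 ≡ 1 mod 8 ⇒ (2 / 9)^2 = +1]
  = 1    [(1 / 9) = 1]

1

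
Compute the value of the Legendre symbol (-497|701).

Reduce the numerator: -497 ≡ 204 (mod 701), so (-497|701) = (204|701).
Factor out 2: 204 = 2^2·51. Since 701 ≡ 5 (mod 8), (2|701) = -1, and (2|701)^2 = +1. Now have (51|701).
701 ≡ 1 (mod 4), so quadratic reciprocity gives (51|701) = (701|51). Reduce: 701 ≡ 38 (mod 51). Now have (38|51).
Factor out 2: 38 = 2·19. Since 51 ≡ 3 (mod 8), (2|51) = -1. Now have -(19|51).
Both 19 ≡ 3 and 51 ≡ 3 (mod 4), so reciprocity gives (19|51) = -(51|19). Reduce: 51 ≡ 13 (mod 19). Now have (13|19).
13 ≡ 1 (mod 4), so quadratic reciprocity gives (13|19) = (19|13). Reduce: 19 ≡ 6 (mod 13). Now have (6|13).
Factor out 2: 6 = 2·3. Since 13 ≡ 5 (mod 8), (2|13) = -1. Now have -(3|13).
13 ≡ 1 (mod 4), so quadratic reciprocity gives (3|13) = (13|3). Reduce: 13 ≡ 1 (mod 3). Now have -(1|3).
(1|3) = 1. Collecting the sign factors: -1.

-1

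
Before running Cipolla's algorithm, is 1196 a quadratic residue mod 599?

no

Reduce the numerator: 1196 ≡ 597 (mod 599), so (1196/599) = (597/599).
597 ≡ 1 (mod 4), so quadratic reciprocity gives (597/599) = (599/597). Reduce: 599 ≡ 2 (mod 597). Now have (2/597).
Factor out 2: 2 = 2. Since 597 ≡ 5 (mod 8), (2/597) = -1. Now have -(1/597).
(1/597) = 1. Collecting the sign factors: -1.
The Legendre symbol is -1, so x^2 ≡ 1196 (mod 599) has no solution.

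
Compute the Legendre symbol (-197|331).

-1

(-197|331)
  = (134|331)    [-197 ≡ 134 mod 331]
  = -(67|331)    [331 ≡ 3 mod 8 ⇒ (2|331) = -1]
  = (331|67)    [QR: both ≡ 3 mod 4, sign flips]
  = (63|67)    [331 ≡ 63 mod 67]
  = -(67|63)    [QR: both ≡ 3 mod 4, sign flips]
  = -(4|63)    [67 ≡ 4 mod 63]
  = -(1|63)    [63 ≡ 7 mod 8 ⇒ (2|63)^2 = +1]
  = -1    [(1|63) = 1]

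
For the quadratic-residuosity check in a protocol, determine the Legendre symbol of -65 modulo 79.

-1

Pull out -1: (-65 / 79) = (-1 / 79)·(65 / 79). Since 79 ≡ 3 (mod 4), (-1 / 79) = -1. Now have -(65 / 79).
65 ≡ 1 (mod 4), so quadratic reciprocity gives (65 / 79) = (79 / 65). Reduce: 79 ≡ 14 (mod 65). Now have -(14 / 65).
Factor out 2: 14 = 2·7. Since 65 ≡ 1 (mod 8), (2 / 65) = +1. Now have -(7 / 65).
65 ≡ 1 (mod 4), so quadratic reciprocity gives (7 / 65) = (65 / 7). Reduce: 65 ≡ 2 (mod 7). Now have -(2 / 7).
Factor out 2: 2 = 2. Since 7 ≡ 7 (mod 8), (2 / 7) = +1. Now have -(1 / 7).
(1 / 7) = 1. Collecting the sign factors: -1.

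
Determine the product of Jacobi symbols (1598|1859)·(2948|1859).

By multiplicativity, (1598·2948|1859) = (1598|1859)·(2948|1859).
First factor (1598|1859):
Factor out 2: 1598 = 2·799. Since 1859 ≡ 3 (mod 8), (2|1859) = -1. Now have -(799|1859).
Both 799 ≡ 3 and 1859 ≡ 3 (mod 4), so reciprocity gives (799|1859) = -(1859|799). Reduce: 1859 ≡ 261 (mod 799). Now have (261|799).
261 ≡ 1 (mod 4), so quadratic reciprocity gives (261|799) = (799|261). Reduce: 799 ≡ 16 (mod 261). Now have (16|261).
Factor out 2: 16 = 2^4. Since 261 ≡ 5 (mod 8), (2|261) = -1, and (2|261)^4 = +1. Now have (1|261).
(1|261) = 1. Collecting the sign factors: 1.
Second factor (2948|1859):
Reduce the numerator: 2948 ≡ 1089 (mod 1859), so (2948|1859) = (1089|1859).
1089 ≡ 1 (mod 4), so quadratic reciprocity gives (1089|1859) = (1859|1089). Reduce: 1859 ≡ 770 (mod 1089). Now have (770|1089).
Factor out 2: 770 = 2·385. Since 1089 ≡ 1 (mod 8), (2|1089) = +1. Now have (385|1089).
385 ≡ 1 (mod 4), so quadratic reciprocity gives (385|1089) = (1089|385). Reduce: 1089 ≡ 319 (mod 385). Now have (319|385).
385 ≡ 1 (mod 4), so quadratic reciprocity gives (319|385) = (385|319). Reduce: 385 ≡ 66 (mod 319). Now have (66|319).
Factor out 2: 66 = 2·33. Since 319 ≡ 7 (mod 8), (2|319) = +1. Now have (33|319).
33 ≡ 1 (mod 4), so quadratic reciprocity gives (33|319) = (319|33). Reduce: 319 ≡ 22 (mod 33). Now have (22|33).
Factor out 2: 22 = 2·11. Since 33 ≡ 1 (mod 8), (2|33) = +1. Now have (11|33).
33 ≡ 1 (mod 4), so quadratic reciprocity gives (11|33) = (33|11). Reduce: 33 ≡ 0 (mod 11). Now have (0|11).
The numerator is now 0 with denominator 11 > 1: the symbol is 0.
Product: (1)·(0) = 0.

0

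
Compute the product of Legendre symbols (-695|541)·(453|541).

By multiplicativity, (-695·453|541) = (-695|541)·(453|541).
First factor (-695|541):
(-695|541)
  = (695|541)    [541 ≡ 1 mod 4 ⇒ (-1|541) = +1]
  = (154|541)    [695 ≡ 154 mod 541]
  = -(77|541)    [541 ≡ 5 mod 8 ⇒ (2|541) = -1]
  = -(541|77)    [QR: 77 ≡ 1 mod 4, sign kept]
  = -(2|77)    [541 ≡ 2 mod 77]
  = (1|77)    [77 ≡ 5 mod 8 ⇒ (2|77) = -1]
  = 1    [(1|77) = 1]
Second factor (453|541):
(453|541)
  = (541|453)    [QR: 453 ≡ 1 mod 4, sign kept]
  = (88|453)    [541 ≡ 88 mod 453]
  = -(11|453)    [453 ≡ 5 mod 8 ⇒ (2|453)^3 = -1]
  = -(453|11)    [QR: 453 ≡ 1 mod 4, sign kept]
  = -(2|11)    [453 ≡ 2 mod 11]
  = (1|11)    [11 ≡ 3 mod 8 ⇒ (2|11) = -1]
  = 1    [(1|11) = 1]
Product: (1)·(1) = 1.

1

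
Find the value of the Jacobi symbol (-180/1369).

1

Reduce the numerator: -180 ≡ 1189 (mod 1369), so (-180/1369) = (1189/1369).
1189 ≡ 1 (mod 4), so quadratic reciprocity gives (1189/1369) = (1369/1189). Reduce: 1369 ≡ 180 (mod 1189). Now have (180/1189).
Factor out 2: 180 = 2^2·45. Since 1189 ≡ 5 (mod 8), (2/1189) = -1, and (2/1189)^2 = +1. Now have (45/1189).
45 ≡ 1 (mod 4), so quadratic reciprocity gives (45/1189) = (1189/45). Reduce: 1189 ≡ 19 (mod 45). Now have (19/45).
45 ≡ 1 (mod 4), so quadratic reciprocity gives (19/45) = (45/19). Reduce: 45 ≡ 7 (mod 19). Now have (7/19).
Both 7 ≡ 3 and 19 ≡ 3 (mod 4), so reciprocity gives (7/19) = -(19/7). Reduce: 19 ≡ 5 (mod 7). Now have -(5/7).
5 ≡ 1 (mod 4), so quadratic reciprocity gives (5/7) = (7/5). Reduce: 7 ≡ 2 (mod 5). Now have -(2/5).
Factor out 2: 2 = 2. Since 5 ≡ 5 (mod 8), (2/5) = -1. Now have (1/5).
(1/5) = 1. Collecting the sign factors: 1.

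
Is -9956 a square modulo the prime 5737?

yes

(-9956/5737)
  = (1518/5737)    [-9956 ≡ 1518 mod 5737]
  = (759/5737)    [5737 ≡ 1 mod 8 ⇒ (2/5737) = +1]
  = (5737/759)    [QR: 5737 ≡ 1 mod 4, sign kept]
  = (424/759)    [5737 ≡ 424 mod 759]
  = (53/759)    [759 ≡ 7 mod 8 ⇒ (2/759)^3 = +1]
  = (759/53)    [QR: 53 ≡ 1 mod 4, sign kept]
  = (17/53)    [759 ≡ 17 mod 53]
  = (53/17)    [QR: 17 ≡ 1 mod 4, sign kept]
  = (2/17)    [53 ≡ 2 mod 17]
  = (1/17)    [17 ≡ 1 mod 8 ⇒ (2/17) = +1]
  = 1    [(1/17) = 1]
(-9956/5737) = 1, and 5737 is prime, so -9956 is a quadratic residue mod 5737.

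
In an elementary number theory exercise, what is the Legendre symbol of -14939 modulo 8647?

1

Reduce the numerator: -14939 ≡ 2355 (mod 8647), so (-14939/8647) = (2355/8647).
Both 2355 ≡ 3 and 8647 ≡ 3 (mod 4), so reciprocity gives (2355/8647) = -(8647/2355). Reduce: 8647 ≡ 1582 (mod 2355). Now have -(1582/2355).
Factor out 2: 1582 = 2·791. Since 2355 ≡ 3 (mod 8), (2/2355) = -1. Now have (791/2355).
Both 791 ≡ 3 and 2355 ≡ 3 (mod 4), so reciprocity gives (791/2355) = -(2355/791). Reduce: 2355 ≡ 773 (mod 791). Now have -(773/791).
773 ≡ 1 (mod 4), so quadratic reciprocity gives (773/791) = (791/773). Reduce: 791 ≡ 18 (mod 773). Now have -(18/773).
Factor out 2: 18 = 2·9. Since 773 ≡ 5 (mod 8), (2/773) = -1. Now have (9/773).
9 ≡ 1 (mod 4), so quadratic reciprocity gives (9/773) = (773/9). Reduce: 773 ≡ 8 (mod 9). Now have (8/9).
Factor out 2: 8 = 2^3. Since 9 ≡ 1 (mod 8), (2/9) = +1, and (2/9)^3 = +1. Now have (1/9).
(1/9) = 1. Collecting the sign factors: 1.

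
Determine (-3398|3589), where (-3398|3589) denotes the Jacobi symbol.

-1

(-3398|3589)
  = (3398|3589)    [3589 ≡ 1 mod 4 ⇒ (-1|3589) = +1]
  = -(1699|3589)    [3589 ≡ 5 mod 8 ⇒ (2|3589) = -1]
  = -(3589|1699)    [QR: 3589 ≡ 1 mod 4, sign kept]
  = -(191|1699)    [3589 ≡ 191 mod 1699]
  = (1699|191)    [QR: both ≡ 3 mod 4, sign flips]
  = (171|191)    [1699 ≡ 171 mod 191]
  = -(191|171)    [QR: both ≡ 3 mod 4, sign flips]
  = -(20|171)    [191 ≡ 20 mod 171]
  = -(5|171)    [171 ≡ 3 mod 8 ⇒ (2|171)^2 = +1]
  = -(171|5)    [QR: 5 ≡ 1 mod 4, sign kept]
  = -(1|5)    [171 ≡ 1 mod 5]
  = -1    [(1|5) = 1]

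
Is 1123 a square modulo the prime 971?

no

(1123/971)
  = (152/971)    [1123 ≡ 152 mod 971]
  = -(19/971)    [971 ≡ 3 mod 8 ⇒ (2/971)^3 = -1]
  = (971/19)    [QR: both ≡ 3 mod 4, sign flips]
  = (2/19)    [971 ≡ 2 mod 19]
  = -(1/19)    [19 ≡ 3 mod 8 ⇒ (2/19) = -1]
  = -1    [(1/19) = 1]
(1123/971) = -1, and 971 is prime, so 1123 is not a quadratic residue mod 971.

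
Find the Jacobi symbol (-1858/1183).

(-1858/1183)
  = (508/1183)    [-1858 ≡ 508 mod 1183]
  = (127/1183)    [1183 ≡ 7 mod 8 ⇒ (2/1183)^2 = +1]
  = -(1183/127)    [QR: both ≡ 3 mod 4, sign flips]
  = -(40/127)    [1183 ≡ 40 mod 127]
  = -(5/127)    [127 ≡ 7 mod 8 ⇒ (2/127)^3 = +1]
  = -(127/5)    [QR: 5 ≡ 1 mod 4, sign kept]
  = -(2/5)    [127 ≡ 2 mod 5]
  = (1/5)    [5 ≡ 5 mod 8 ⇒ (2/5) = -1]
  = 1    [(1/5) = 1]

1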